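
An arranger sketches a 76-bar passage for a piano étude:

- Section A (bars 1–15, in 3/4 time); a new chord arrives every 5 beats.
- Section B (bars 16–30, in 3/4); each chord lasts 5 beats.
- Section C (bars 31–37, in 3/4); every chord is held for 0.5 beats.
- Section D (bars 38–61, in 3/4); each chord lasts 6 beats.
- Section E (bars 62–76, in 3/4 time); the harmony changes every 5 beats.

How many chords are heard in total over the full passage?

A: 15·3 = 45 beats, 45/5 = 9 chords.
B: 15·3 = 45 beats, 45/5 = 9 chords.
C: 7·3 = 21 beats, 21/0.5 = 42 chords.
D: 24·3 = 72 beats, 72/6 = 12 chords.
E: 15·3 = 45 beats, 45/5 = 9 chords.
Total: 9 + 9 + 42 + 12 + 9 = 81.

81 chords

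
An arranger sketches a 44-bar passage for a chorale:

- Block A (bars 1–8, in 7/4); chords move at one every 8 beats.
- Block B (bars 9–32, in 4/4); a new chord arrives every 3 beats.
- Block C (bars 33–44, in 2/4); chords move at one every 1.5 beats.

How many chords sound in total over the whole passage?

A has 56 beats and chords last 8 each, so 7 chords.
B has 96 beats and chords last 3 each, so 32 chords.
C has 24 beats and chords last 1.5 each, so 16 chords.
Total: 7 + 32 + 16 = 55.

55 chords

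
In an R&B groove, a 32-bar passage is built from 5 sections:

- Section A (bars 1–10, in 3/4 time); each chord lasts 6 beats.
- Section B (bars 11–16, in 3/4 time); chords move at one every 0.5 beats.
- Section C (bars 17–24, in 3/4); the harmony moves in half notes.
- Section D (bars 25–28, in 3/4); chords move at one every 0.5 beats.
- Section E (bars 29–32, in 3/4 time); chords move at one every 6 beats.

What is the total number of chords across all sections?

79 chords

A: 10·3 = 30 beats, 30/6 = 5 chords.
B: 6·3 = 18 beats, 18/0.5 = 36 chords.
C: 8·3 = 24 beats, 24/2 = 12 chords.
D: 4·3 = 12 beats, 12/0.5 = 24 chords.
E: 4·3 = 12 beats, 12/6 = 2 chords.
Total: 5 + 36 + 12 + 24 + 2 = 79.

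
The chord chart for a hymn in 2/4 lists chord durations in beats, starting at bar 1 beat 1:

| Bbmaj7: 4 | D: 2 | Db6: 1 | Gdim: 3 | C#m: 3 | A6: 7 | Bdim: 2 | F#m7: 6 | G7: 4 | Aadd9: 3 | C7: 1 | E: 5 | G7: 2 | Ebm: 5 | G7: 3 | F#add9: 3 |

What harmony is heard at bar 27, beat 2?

F#add9

Beat 2 of bar 27 is beat (27−1)×2 + 2 = 54 overall.
Running totals: Bbmaj7 ends at 4, D ends at 6, Db6 ends at 7, Gdim ends at 10, C#m ends at 13, A6 ends at 20, Bdim ends at 22, F#m7 ends at 28, G7 ends at 32, Aadd9 ends at 35, C7 ends at 36, E ends at 41, G7 ends at 43, Ebm ends at 48, G7 ends at 51, F#add9 ends at 54.
Beat 54 falls within F#add9.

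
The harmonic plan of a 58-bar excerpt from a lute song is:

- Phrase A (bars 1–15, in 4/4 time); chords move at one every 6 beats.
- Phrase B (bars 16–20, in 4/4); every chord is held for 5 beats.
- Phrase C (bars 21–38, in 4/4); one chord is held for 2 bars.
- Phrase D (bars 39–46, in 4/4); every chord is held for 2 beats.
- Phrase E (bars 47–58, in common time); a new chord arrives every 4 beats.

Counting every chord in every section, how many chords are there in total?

A: 15 bars × 4 beats = 60 beats; 6 beats/chord → 10 chords.
B: 5 bars × 4 beats = 20 beats; 5 beats/chord → 4 chords.
C: 18 bars × 4 beats = 72 beats; 8 beats/chord → 9 chords.
D: 8 bars × 4 beats = 32 beats; 2 beats/chord → 16 chords.
E: 12 bars × 4 beats = 48 beats; 4 beats/chord → 12 chords.
Total: 10 + 4 + 9 + 16 + 12 = 51.

51 chords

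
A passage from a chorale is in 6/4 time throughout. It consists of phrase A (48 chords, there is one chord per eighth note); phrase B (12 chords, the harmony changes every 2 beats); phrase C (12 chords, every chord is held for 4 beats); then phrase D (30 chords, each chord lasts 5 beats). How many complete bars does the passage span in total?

A: 48 × 0.5 = 24 beats = 4 bars.
B: 12 × 2 = 24 beats = 4 bars.
C: 12 × 4 = 48 beats = 8 bars.
D: 30 × 5 = 150 beats = 25 bars.
Total: 4 + 4 + 8 + 25 = 41 bars.

41 bars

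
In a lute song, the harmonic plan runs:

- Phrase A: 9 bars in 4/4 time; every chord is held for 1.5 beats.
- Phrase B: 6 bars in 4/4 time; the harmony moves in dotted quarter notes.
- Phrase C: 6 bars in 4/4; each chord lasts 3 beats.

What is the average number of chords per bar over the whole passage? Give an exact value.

A: 9 bars of 4 beats is 36 beats; at 1.5 beats each that's 24 chords.
B: 6 bars of 4 beats is 24 beats; at 1.5 beats each that's 16 chords.
C: 6 bars of 4 beats is 24 beats; at 3 beats each that's 8 chords.
Overall: 48 chords over 21 bars → 48/21 = 16/7 chords per bar.

16/7 chords per bar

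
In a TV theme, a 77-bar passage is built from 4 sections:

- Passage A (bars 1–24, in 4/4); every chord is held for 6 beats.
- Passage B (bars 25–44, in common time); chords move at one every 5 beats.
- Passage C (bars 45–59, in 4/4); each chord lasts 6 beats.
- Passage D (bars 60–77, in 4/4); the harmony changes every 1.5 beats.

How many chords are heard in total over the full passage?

90 chords

A: 24·4 = 96 beats, 96/6 = 16 chords.
B: 20·4 = 80 beats, 80/5 = 16 chords.
C: 15·4 = 60 beats, 60/6 = 10 chords.
D: 18·4 = 72 beats, 72/1.5 = 48 chords.
Total: 16 + 16 + 10 + 48 = 90.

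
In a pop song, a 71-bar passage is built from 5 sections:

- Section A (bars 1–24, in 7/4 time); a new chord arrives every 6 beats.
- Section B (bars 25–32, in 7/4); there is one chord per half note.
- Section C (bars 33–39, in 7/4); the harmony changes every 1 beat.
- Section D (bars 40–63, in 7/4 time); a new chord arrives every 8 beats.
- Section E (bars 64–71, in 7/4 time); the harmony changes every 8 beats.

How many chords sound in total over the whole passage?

A has 168 beats and chords last 6 each, so 28 chords.
B has 56 beats and chords last 2 each, so 28 chords.
C has 49 beats and chords last 1 each, so 49 chords.
D has 168 beats and chords last 8 each, so 21 chords.
E has 56 beats and chords last 8 each, so 7 chords.
Total: 28 + 28 + 49 + 21 + 7 = 133.

133 chords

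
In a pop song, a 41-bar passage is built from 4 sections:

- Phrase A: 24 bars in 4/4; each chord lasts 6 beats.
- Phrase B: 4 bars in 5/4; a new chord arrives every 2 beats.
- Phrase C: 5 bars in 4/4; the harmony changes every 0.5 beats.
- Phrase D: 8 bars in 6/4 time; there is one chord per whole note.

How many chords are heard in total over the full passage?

A: 24 bars × 4 beats = 96 beats; 6 beats/chord → 16 chords.
B: 4 bars × 5 beats = 20 beats; 2 beats/chord → 10 chords.
C: 5 bars × 4 beats = 20 beats; 0.5 beats/chord → 40 chords.
D: 8 bars × 6 beats = 48 beats; 4 beats/chord → 12 chords.
Total: 16 + 10 + 40 + 12 = 78.

78 chords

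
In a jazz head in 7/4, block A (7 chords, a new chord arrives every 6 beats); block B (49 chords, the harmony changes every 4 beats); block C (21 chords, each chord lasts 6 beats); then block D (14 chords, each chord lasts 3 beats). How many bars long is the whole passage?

58 bars

A: 7 × 6 = 42 beats = 6 bars.
B: 49 × 4 = 196 beats = 28 bars.
C: 21 × 6 = 126 beats = 18 bars.
D: 14 × 3 = 42 beats = 6 bars.
Total: 6 + 28 + 18 + 6 = 58 bars.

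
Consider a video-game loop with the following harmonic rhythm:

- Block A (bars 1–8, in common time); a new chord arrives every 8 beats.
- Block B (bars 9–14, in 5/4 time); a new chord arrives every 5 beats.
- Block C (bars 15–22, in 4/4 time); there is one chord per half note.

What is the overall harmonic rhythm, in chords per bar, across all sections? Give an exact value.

A: 8 bars of 4 beats is 32 beats; at 8 beats each that's 4 chords.
B: 6 bars of 5 beats is 30 beats; at 5 beats each that's 6 chords.
C: 8 bars of 4 beats is 32 beats; at 2 beats each that's 16 chords.
Overall: 26 chords over 22 bars → 26/22 = 13/11 chords per bar.

13/11 chords per bar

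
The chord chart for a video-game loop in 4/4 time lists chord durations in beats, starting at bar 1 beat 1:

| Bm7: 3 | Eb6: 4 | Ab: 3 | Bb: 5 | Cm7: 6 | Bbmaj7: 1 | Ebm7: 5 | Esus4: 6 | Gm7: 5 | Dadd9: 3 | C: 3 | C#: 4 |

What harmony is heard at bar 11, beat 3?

Beat 3 of bar 11 is beat (11−1)×4 + 3 = 43 overall.
Running totals: Bm7 ends at 3, Eb6 ends at 7, Ab ends at 10, Bb ends at 15, Cm7 ends at 21, Bbmaj7 ends at 22, Ebm7 ends at 27, Esus4 ends at 33, Gm7 ends at 38, Dadd9 ends at 41, C ends at 44.
Beat 43 falls within C.

C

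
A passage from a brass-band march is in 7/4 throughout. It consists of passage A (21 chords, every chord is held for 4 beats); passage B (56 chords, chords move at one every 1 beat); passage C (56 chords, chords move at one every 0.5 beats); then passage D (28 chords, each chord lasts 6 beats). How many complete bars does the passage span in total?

48 bars

A: 21 × 4 = 84 beats = 12 bars.
B: 56 × 1 = 56 beats = 8 bars.
C: 56 × 0.5 = 28 beats = 4 bars.
D: 28 × 6 = 168 beats = 24 bars.
Total: 12 + 8 + 4 + 24 = 48 bars.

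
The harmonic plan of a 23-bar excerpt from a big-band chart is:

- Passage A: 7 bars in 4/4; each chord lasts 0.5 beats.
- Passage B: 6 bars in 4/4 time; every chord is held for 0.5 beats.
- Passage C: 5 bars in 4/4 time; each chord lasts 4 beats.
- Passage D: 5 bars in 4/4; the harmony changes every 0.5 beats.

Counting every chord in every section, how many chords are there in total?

A: 7·4 = 28 beats, 28/0.5 = 56 chords.
B: 6·4 = 24 beats, 24/0.5 = 48 chords.
C: 5·4 = 20 beats, 20/4 = 5 chords.
D: 5·4 = 20 beats, 20/0.5 = 40 chords.
Total: 56 + 48 + 5 + 40 = 149.

149 chords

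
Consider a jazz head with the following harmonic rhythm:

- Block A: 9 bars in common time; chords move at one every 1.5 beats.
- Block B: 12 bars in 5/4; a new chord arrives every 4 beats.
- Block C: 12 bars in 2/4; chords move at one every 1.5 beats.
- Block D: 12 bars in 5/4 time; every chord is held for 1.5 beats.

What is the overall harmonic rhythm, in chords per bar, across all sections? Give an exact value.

19/9 chords per bar

A: 9 bars of 4 beats is 36 beats; at 1.5 beats each that's 24 chords.
B: 12 bars of 5 beats is 60 beats; at 4 beats each that's 15 chords.
C: 12 bars of 2 beats is 24 beats; at 1.5 beats each that's 16 chords.
D: 12 bars of 5 beats is 60 beats; at 1.5 beats each that's 40 chords.
Overall: 95 chords over 45 bars → 95/45 = 19/9 chords per bar.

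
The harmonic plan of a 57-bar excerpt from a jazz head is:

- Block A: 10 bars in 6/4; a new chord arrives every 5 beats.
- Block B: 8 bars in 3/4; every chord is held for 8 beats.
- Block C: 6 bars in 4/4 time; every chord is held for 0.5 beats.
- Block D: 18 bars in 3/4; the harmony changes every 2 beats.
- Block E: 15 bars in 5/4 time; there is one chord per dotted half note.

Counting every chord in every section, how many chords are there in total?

A: 10 bars × 6 beats = 60 beats; 5 beats/chord → 12 chords.
B: 8 bars × 3 beats = 24 beats; 8 beats/chord → 3 chords.
C: 6 bars × 4 beats = 24 beats; 0.5 beats/chord → 48 chords.
D: 18 bars × 3 beats = 54 beats; 2 beats/chord → 27 chords.
E: 15 bars × 5 beats = 75 beats; 3 beats/chord → 25 chords.
Total: 12 + 3 + 48 + 27 + 25 = 115.

115 chords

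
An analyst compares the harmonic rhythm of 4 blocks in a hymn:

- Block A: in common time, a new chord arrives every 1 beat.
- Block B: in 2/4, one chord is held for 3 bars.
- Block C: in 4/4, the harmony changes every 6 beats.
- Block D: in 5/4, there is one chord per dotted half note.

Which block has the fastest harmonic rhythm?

Block A

A: each chord is 1 beat in 4/4, so 4 per bar.
B: each chord is 6 beats in 2/4, so 1/3 per bar.
C: each chord is 6 beats in 4/4, so 2/3 per bar.
D: each chord is 3 beats in 5/4, so 5/3 per bar.
Fastest is A at 4 chords/bar.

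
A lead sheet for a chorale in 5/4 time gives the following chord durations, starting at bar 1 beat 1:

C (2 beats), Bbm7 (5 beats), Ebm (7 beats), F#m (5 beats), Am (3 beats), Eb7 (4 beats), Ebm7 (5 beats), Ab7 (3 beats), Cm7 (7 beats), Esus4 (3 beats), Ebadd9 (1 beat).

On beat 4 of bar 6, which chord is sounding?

Beat 4 of bar 6 is beat (6−1)×5 + 4 = 29 overall.
Running totals: C ends at 2, Bbm7 ends at 7, Ebm ends at 14, F#m ends at 19, Am ends at 22, Eb7 ends at 26, Ebm7 ends at 31.
Beat 29 falls within Ebm7.

Ebm7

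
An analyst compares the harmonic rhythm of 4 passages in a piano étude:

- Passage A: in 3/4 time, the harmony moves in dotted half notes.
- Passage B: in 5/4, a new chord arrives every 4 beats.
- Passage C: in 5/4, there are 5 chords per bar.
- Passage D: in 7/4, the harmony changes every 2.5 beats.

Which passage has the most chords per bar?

Passage C

A: 3/3 = 1 chord/bar.
B: 5/4 = 1.25 chords/bar.
C: 5/1 = 5 chords/bar.
D: 7/2.5 = 2.8 chords/bar.
Fastest is C at 5 chords/bar.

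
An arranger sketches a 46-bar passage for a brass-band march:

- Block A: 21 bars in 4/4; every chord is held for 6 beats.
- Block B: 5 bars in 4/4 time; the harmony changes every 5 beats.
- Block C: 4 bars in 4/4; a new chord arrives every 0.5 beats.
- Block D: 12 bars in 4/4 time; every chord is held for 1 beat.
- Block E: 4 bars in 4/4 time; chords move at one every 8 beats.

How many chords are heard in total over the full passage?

100 chords

A: 21·4 = 84 beats, 84/6 = 14 chords.
B: 5·4 = 20 beats, 20/5 = 4 chords.
C: 4·4 = 16 beats, 16/0.5 = 32 chords.
D: 12·4 = 48 beats, 48/1 = 48 chords.
E: 4·4 = 16 beats, 16/8 = 2 chords.
Total: 14 + 4 + 32 + 48 + 2 = 100.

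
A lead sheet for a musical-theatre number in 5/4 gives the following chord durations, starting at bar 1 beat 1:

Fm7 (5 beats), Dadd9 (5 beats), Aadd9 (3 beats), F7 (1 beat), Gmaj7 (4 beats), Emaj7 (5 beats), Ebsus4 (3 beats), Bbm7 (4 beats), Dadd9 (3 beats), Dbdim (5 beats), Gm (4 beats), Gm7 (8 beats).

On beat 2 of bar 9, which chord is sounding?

Gm

Beat 2 of bar 9 is beat (9−1)×5 + 2 = 42 overall.
Running totals: Fm7 ends at 5, Dadd9 ends at 10, Aadd9 ends at 13, F7 ends at 14, Gmaj7 ends at 18, Emaj7 ends at 23, Ebsus4 ends at 26, Bbm7 ends at 30, Dadd9 ends at 33, Dbdim ends at 38, Gm ends at 42.
Beat 42 falls within Gm.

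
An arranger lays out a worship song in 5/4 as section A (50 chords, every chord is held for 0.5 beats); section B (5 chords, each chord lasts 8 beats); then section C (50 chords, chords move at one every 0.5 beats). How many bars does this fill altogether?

A: 50 × 0.5 = 25 beats = 5 bars.
B: 5 × 8 = 40 beats = 8 bars.
C: 50 × 0.5 = 25 beats = 5 bars.
Total: 5 + 8 + 5 = 18 bars.

18 bars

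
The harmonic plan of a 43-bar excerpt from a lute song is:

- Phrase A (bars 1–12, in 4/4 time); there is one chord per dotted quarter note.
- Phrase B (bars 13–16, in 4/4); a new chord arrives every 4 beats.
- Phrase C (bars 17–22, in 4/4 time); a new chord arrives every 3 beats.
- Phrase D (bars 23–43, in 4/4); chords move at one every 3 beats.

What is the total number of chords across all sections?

72 chords

A has 48 beats and chords last 1.5 each, so 32 chords.
B has 16 beats and chords last 4 each, so 4 chords.
C has 24 beats and chords last 3 each, so 8 chords.
D has 84 beats and chords last 3 each, so 28 chords.
Total: 32 + 4 + 8 + 28 = 72.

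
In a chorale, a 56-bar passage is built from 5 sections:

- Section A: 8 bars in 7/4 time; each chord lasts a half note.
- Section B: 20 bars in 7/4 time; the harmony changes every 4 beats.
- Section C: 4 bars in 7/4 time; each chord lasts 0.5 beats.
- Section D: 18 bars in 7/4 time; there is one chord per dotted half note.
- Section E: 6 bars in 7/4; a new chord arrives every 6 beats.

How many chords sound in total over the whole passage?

A: 8·7 = 56 beats, 56/2 = 28 chords.
B: 20·7 = 140 beats, 140/4 = 35 chords.
C: 4·7 = 28 beats, 28/0.5 = 56 chords.
D: 18·7 = 126 beats, 126/3 = 42 chords.
E: 6·7 = 42 beats, 42/6 = 7 chords.
Total: 28 + 35 + 56 + 42 + 7 = 168.

168 chords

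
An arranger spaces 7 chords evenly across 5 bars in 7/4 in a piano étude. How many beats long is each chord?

5 beats

5 bars × 7 beats/bar = 35 beats total.
35 beats ÷ 7 chords = 5 beats per chord.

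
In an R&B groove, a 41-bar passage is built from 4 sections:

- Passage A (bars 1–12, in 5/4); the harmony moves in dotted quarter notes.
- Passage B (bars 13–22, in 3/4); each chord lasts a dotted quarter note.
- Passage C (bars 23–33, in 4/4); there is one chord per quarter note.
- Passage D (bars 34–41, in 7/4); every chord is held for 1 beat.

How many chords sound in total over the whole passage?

A: 12·5 = 60 beats, 60/1.5 = 40 chords.
B: 10·3 = 30 beats, 30/1.5 = 20 chords.
C: 11·4 = 44 beats, 44/1 = 44 chords.
D: 8·7 = 56 beats, 56/1 = 56 chords.
Total: 40 + 20 + 44 + 56 = 160.

160 chords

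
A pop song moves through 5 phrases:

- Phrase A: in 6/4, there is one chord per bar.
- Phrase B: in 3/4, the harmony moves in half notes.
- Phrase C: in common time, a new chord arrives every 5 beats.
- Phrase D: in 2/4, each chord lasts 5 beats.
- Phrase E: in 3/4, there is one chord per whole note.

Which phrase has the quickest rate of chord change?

Phrase B

A: each chord is 6 beats in 6/4, so 1 per bar.
B: each chord is 2 beats in 3/4, so 1.5 per bar.
C: each chord is 5 beats in 4/4, so 0.8 per bar.
D: each chord is 5 beats in 2/4, so 0.4 per bar.
E: each chord is 4 beats in 3/4, so 0.75 per bar.
Fastest is B at 1.5 chords/bar.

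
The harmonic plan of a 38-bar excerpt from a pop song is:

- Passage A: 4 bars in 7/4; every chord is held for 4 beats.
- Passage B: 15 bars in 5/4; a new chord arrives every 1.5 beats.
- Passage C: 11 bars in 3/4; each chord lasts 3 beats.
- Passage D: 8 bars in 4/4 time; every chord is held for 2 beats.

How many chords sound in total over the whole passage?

84 chords

A: 4 bars × 7 beats = 28 beats; 4 beats/chord → 7 chords.
B: 15 bars × 5 beats = 75 beats; 1.5 beats/chord → 50 chords.
C: 11 bars × 3 beats = 33 beats; 3 beats/chord → 11 chords.
D: 8 bars × 4 beats = 32 beats; 2 beats/chord → 16 chords.
Total: 7 + 50 + 11 + 16 = 84.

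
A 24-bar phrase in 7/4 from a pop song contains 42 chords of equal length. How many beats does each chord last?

4 beats

24 bars × 7 beats/bar = 168 beats total.
168 beats ÷ 42 chords = 4 beats per chord.
(That is a whole note.)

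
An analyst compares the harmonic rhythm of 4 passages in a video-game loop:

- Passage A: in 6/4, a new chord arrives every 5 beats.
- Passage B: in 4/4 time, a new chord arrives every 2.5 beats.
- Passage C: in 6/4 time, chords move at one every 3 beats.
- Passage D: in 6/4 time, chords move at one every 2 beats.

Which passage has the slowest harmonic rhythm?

A: 6/5 = 1.2 chords/bar.
B: 4/2.5 = 1.6 chords/bar.
C: 6/3 = 2 chords/bar.
D: 6/2 = 3 chords/bar.
Slowest is A at 1.2 chords/bar.

Passage A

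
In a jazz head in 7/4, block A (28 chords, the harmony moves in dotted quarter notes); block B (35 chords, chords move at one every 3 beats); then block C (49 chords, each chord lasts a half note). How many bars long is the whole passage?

A: 28 × 1.5 = 42 beats = 6 bars.
B: 35 × 3 = 105 beats = 15 bars.
C: 49 × 2 = 98 beats = 14 bars.
Total: 6 + 15 + 14 = 35 bars.

35 bars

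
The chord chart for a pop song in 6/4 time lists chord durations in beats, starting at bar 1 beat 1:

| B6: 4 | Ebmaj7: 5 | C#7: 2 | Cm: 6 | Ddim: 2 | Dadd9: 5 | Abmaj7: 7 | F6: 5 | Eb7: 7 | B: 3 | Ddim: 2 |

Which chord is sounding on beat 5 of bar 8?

Beat 5 of bar 8 is beat (8−1)×6 + 5 = 47 overall.
Running totals: B6 ends at 4, Ebmaj7 ends at 9, C#7 ends at 11, Cm ends at 17, Ddim ends at 19, Dadd9 ends at 24, Abmaj7 ends at 31, F6 ends at 36, Eb7 ends at 43, B ends at 46, Ddim ends at 48.
Beat 47 falls within Ddim.

Ddim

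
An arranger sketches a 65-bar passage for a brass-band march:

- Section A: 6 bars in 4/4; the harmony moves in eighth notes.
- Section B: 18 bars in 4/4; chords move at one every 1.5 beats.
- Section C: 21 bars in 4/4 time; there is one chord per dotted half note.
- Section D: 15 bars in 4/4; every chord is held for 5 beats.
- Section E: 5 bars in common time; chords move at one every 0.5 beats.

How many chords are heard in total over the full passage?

176 chords

A: 6 bars × 4 beats = 24 beats; 0.5 beats/chord → 48 chords.
B: 18 bars × 4 beats = 72 beats; 1.5 beats/chord → 48 chords.
C: 21 bars × 4 beats = 84 beats; 3 beats/chord → 28 chords.
D: 15 bars × 4 beats = 60 beats; 5 beats/chord → 12 chords.
E: 5 bars × 4 beats = 20 beats; 0.5 beats/chord → 40 chords.
Total: 48 + 48 + 28 + 12 + 40 = 176.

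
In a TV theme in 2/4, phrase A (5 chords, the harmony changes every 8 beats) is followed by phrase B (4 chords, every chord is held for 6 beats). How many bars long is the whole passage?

A: 5 × 8 = 40 beats = 20 bars.
B: 4 × 6 = 24 beats = 12 bars.
Total: 20 + 12 = 32 bars.

32 bars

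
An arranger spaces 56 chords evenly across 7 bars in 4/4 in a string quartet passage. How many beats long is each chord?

0.5 beats

7 bars × 4 beats/bar = 28 beats total.
28 beats ÷ 56 chords = 0.5 beats per chord.
(That is an eighth note.)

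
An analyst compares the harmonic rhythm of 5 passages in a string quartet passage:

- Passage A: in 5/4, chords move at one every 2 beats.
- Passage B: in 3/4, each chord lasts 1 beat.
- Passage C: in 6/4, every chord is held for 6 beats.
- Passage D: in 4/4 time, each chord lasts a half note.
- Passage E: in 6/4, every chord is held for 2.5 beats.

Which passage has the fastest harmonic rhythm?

Passage B

A: each chord is 2 beats in 5/4, so 2.5 per bar.
B: each chord is 1 beat in 3/4, so 3 per bar.
C: each chord is 6 beats in 6/4, so 1 per bar.
D: each chord is 2 beats in 4/4, so 2 per bar.
E: each chord is 2.5 beats in 6/4, so 2.4 per bar.
Fastest is B at 3 chords/bar.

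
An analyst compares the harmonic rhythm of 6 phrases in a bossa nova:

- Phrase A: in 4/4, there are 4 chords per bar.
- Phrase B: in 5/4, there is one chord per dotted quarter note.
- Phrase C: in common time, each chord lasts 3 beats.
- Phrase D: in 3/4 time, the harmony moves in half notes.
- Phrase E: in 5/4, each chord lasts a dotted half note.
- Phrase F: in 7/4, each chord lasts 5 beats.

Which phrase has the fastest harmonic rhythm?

A: 4/1 = 4 chords/bar.
B: 5/1.5 = 10/3 chords/bar.
C: 4/3 = 4/3 chords/bar.
D: 3/2 = 1.5 chords/bar.
E: 5/3 = 5/3 chords/bar.
F: 7/5 = 1.4 chords/bar.
Fastest is A at 4 chords/bar.

Phrase A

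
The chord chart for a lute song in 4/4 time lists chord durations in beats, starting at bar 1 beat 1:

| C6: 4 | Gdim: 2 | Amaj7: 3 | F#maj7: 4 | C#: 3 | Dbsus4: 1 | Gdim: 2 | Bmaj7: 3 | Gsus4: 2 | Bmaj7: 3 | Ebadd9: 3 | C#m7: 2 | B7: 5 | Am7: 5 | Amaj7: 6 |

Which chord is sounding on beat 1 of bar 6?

Beat 1 of bar 6 is beat (6−1)×4 + 1 = 21 overall.
Running totals: C6 ends at 4, Gdim ends at 6, Amaj7 ends at 9, F#maj7 ends at 13, C# ends at 16, Dbsus4 ends at 17, Gdim ends at 19, Bmaj7 ends at 22.
Beat 21 falls within Bmaj7.

Bmaj7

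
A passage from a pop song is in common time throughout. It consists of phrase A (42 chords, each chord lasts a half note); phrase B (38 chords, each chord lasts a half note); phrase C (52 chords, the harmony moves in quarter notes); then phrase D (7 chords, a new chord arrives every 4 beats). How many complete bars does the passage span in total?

60 bars

A: 42 × 2 = 84 beats = 21 bars.
B: 38 × 2 = 76 beats = 19 bars.
C: 52 × 1 = 52 beats = 13 bars.
D: 7 × 4 = 28 beats = 7 bars.
Total: 21 + 19 + 13 + 7 = 60 bars.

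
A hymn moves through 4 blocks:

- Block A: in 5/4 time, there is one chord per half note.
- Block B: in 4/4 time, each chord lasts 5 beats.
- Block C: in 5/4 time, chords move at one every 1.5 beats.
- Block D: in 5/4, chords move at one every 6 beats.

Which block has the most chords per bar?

A: each chord is 2 beats in 5/4, so 2.5 per bar.
B: each chord is 5 beats in 4/4, so 0.8 per bar.
C: each chord is 1.5 beats in 5/4, so 10/3 per bar.
D: each chord is 6 beats in 5/4, so 5/6 per bar.
Fastest is C at 10/3 chords/bar.

Block C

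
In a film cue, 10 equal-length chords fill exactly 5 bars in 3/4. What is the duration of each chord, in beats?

5 bars × 3 beats/bar = 15 beats total.
15 beats ÷ 10 chords = 1.5 beats per chord.
(That is a dotted quarter note.)

1.5 beats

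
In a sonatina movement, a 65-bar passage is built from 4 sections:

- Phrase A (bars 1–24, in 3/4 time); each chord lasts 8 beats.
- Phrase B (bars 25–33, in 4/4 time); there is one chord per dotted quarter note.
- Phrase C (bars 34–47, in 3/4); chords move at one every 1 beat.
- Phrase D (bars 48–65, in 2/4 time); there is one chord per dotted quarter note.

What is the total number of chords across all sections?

A has 72 beats and chords last 8 each, so 9 chords.
B has 36 beats and chords last 1.5 each, so 24 chords.
C has 42 beats and chords last 1 each, so 42 chords.
D has 36 beats and chords last 1.5 each, so 24 chords.
Total: 9 + 24 + 42 + 24 = 99.

99 chords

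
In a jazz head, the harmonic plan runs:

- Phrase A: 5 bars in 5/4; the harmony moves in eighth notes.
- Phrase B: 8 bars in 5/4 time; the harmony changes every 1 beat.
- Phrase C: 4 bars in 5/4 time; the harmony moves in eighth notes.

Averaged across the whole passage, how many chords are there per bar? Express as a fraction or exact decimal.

A: 5 × 5 = 25 beats ÷ 0.5 = 50 chords.
B: 8 × 5 = 40 beats ÷ 1 = 40 chords.
C: 4 × 5 = 20 beats ÷ 0.5 = 40 chords.
Overall: 130 chords over 17 bars → 130/17 = 130/17 chords per bar.

130/17 chords per bar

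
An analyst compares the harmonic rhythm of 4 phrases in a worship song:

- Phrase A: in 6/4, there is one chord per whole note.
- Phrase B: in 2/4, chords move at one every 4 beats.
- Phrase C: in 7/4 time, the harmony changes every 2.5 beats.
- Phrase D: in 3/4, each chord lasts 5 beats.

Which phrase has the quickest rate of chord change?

Phrase C

A: 6 beats/bar ÷ 4 beats/chord = 1.5 chords/bar.
B: 2 beats/bar ÷ 4 beats/chord = 0.5 chords/bar.
C: 7 beats/bar ÷ 2.5 beats/chord = 2.8 chords/bar.
D: 3 beats/bar ÷ 5 beats/chord = 0.6 chords/bar.
Fastest is C at 2.8 chords/bar.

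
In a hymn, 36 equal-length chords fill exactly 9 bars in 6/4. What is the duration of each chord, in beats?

1.5 beats

9 bars × 6 beats/bar = 54 beats total.
54 beats ÷ 36 chords = 1.5 beats per chord.
(That is a dotted quarter note.)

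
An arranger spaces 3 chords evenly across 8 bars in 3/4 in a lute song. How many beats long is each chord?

8 bars × 3 beats/bar = 24 beats total.
24 beats ÷ 3 chords = 8 beats per chord.

8 beats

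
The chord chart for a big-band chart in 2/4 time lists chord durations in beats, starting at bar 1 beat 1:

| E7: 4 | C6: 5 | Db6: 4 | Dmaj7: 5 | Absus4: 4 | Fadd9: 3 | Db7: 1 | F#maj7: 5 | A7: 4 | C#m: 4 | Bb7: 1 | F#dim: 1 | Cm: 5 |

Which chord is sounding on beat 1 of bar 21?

F#dim

Beat 1 of bar 21 is beat (21−1)×2 + 1 = 41 overall.
Running totals: E7 ends at 4, C6 ends at 9, Db6 ends at 13, Dmaj7 ends at 18, Absus4 ends at 22, Fadd9 ends at 25, Db7 ends at 26, F#maj7 ends at 31, A7 ends at 35, C#m ends at 39, Bb7 ends at 40, F#dim ends at 41.
Beat 41 falls within F#dim.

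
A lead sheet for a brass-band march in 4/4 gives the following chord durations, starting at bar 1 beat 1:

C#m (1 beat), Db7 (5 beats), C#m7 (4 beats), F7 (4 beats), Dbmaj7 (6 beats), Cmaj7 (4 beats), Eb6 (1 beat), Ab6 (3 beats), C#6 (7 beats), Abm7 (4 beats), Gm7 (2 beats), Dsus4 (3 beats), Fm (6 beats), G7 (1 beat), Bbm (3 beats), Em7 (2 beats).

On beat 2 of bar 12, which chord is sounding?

Fm

Beat 2 of bar 12 is beat (12−1)×4 + 2 = 46 overall.
Running totals: C#m ends at 1, Db7 ends at 6, C#m7 ends at 10, F7 ends at 14, Dbmaj7 ends at 20, Cmaj7 ends at 24, Eb6 ends at 25, Ab6 ends at 28, C#6 ends at 35, Abm7 ends at 39, Gm7 ends at 41, Dsus4 ends at 44, Fm ends at 50.
Beat 46 falls within Fm.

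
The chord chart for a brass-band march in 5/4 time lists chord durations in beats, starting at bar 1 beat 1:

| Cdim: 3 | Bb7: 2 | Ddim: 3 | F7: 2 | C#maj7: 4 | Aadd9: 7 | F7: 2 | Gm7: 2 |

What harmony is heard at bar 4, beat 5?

Aadd9

Beat 5 of bar 4 is beat (4−1)×5 + 5 = 20 overall.
Running totals: Cdim ends at 3, Bb7 ends at 5, Ddim ends at 8, F7 ends at 10, C#maj7 ends at 14, Aadd9 ends at 21.
Beat 20 falls within Aadd9.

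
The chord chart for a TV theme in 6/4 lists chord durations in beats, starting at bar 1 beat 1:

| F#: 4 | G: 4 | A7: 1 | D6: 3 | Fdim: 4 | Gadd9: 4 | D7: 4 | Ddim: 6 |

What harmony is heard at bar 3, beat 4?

Fdim

Beat 4 of bar 3 is beat (3−1)×6 + 4 = 16 overall.
Running totals: F# ends at 4, G ends at 8, A7 ends at 9, D6 ends at 12, Fdim ends at 16.
Beat 16 falls within Fdim.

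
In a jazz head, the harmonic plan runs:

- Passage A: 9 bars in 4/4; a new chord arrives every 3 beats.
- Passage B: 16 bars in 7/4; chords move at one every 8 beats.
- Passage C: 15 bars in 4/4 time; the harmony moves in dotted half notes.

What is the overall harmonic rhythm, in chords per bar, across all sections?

A: 9 × 4 = 36 beats ÷ 3 = 12 chords.
B: 16 × 7 = 112 beats ÷ 8 = 14 chords.
C: 15 × 4 = 60 beats ÷ 3 = 20 chords.
Overall: 46 chords over 40 bars → 46/40 = 1.15 chords per bar.

1.15 chords per bar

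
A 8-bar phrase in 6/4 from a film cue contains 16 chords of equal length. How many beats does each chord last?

8 bars × 6 beats/bar = 48 beats total.
48 beats ÷ 16 chords = 3 beats per chord.
(That is a dotted half note.)

3 beats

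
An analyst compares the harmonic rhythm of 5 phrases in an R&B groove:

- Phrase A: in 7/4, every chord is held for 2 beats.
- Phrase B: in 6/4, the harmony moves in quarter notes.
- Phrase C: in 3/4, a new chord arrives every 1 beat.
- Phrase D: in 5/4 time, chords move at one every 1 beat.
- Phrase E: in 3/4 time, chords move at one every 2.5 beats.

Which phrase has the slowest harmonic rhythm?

A: 7 beats/bar ÷ 2 beats/chord = 3.5 chords/bar.
B: 6 beats/bar ÷ 1 beat/chord = 6 chords/bar.
C: 3 beats/bar ÷ 1 beat/chord = 3 chords/bar.
D: 5 beats/bar ÷ 1 beat/chord = 5 chords/bar.
E: 3 beats/bar ÷ 2.5 beats/chord = 1.2 chords/bar.
Slowest is E at 1.2 chords/bar.

Phrase E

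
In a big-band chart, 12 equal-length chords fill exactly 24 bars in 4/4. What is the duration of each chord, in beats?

8 beats

24 bars × 4 beats/bar = 96 beats total.
96 beats ÷ 12 chords = 8 beats per chord.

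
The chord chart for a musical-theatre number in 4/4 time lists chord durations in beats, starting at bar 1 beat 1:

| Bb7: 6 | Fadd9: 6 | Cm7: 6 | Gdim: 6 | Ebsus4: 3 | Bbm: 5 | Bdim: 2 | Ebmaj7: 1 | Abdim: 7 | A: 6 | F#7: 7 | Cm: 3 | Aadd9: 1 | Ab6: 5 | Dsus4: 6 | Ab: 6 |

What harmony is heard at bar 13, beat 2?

Beat 2 of bar 13 is beat (13−1)×4 + 2 = 50 overall.
Running totals: Bb7 ends at 6, Fadd9 ends at 12, Cm7 ends at 18, Gdim ends at 24, Ebsus4 ends at 27, Bbm ends at 32, Bdim ends at 34, Ebmaj7 ends at 35, Abdim ends at 42, A ends at 48, F#7 ends at 55.
Beat 50 falls within F#7.

F#7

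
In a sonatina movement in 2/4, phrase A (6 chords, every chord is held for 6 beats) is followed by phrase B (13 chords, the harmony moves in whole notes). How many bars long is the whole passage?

A: 6 × 6 = 36 beats = 18 bars.
B: 13 × 4 = 52 beats = 26 bars.
Total: 18 + 26 = 44 bars.

44 bars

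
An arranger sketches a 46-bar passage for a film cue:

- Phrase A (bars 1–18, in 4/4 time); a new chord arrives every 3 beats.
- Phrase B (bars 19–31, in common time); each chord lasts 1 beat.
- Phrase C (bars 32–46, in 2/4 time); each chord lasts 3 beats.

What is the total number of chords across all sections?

A: 18 bars × 4 beats = 72 beats; 3 beats/chord → 24 chords.
B: 13 bars × 4 beats = 52 beats; 1 beat/chord → 52 chords.
C: 15 bars × 2 beats = 30 beats; 3 beats/chord → 10 chords.
Total: 24 + 52 + 10 = 86.

86 chords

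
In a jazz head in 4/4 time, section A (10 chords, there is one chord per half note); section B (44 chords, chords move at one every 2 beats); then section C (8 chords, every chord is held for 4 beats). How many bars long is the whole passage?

A: 10 × 2 = 20 beats = 5 bars.
B: 44 × 2 = 88 beats = 22 bars.
C: 8 × 4 = 32 beats = 8 bars.
Total: 5 + 22 + 8 = 35 bars.

35 bars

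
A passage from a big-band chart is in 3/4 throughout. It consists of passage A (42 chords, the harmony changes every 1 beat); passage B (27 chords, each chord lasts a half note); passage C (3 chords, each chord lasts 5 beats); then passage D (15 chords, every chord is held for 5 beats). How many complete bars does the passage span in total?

62 bars

A: 42 × 1 = 42 beats = 14 bars.
B: 27 × 2 = 54 beats = 18 bars.
C: 3 × 5 = 15 beats = 5 bars.
D: 15 × 5 = 75 beats = 25 bars.
Total: 14 + 18 + 5 + 25 = 62 bars.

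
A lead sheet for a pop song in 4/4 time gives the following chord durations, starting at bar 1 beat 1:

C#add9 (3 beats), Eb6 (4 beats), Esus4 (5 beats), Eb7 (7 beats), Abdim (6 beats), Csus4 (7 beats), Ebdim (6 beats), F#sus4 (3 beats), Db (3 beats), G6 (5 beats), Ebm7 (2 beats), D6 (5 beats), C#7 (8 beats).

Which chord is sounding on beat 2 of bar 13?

Beat 2 of bar 13 is beat (13−1)×4 + 2 = 50 overall.
Running totals: C#add9 ends at 3, Eb6 ends at 7, Esus4 ends at 12, Eb7 ends at 19, Abdim ends at 25, Csus4 ends at 32, Ebdim ends at 38, F#sus4 ends at 41, Db ends at 44, G6 ends at 49, Ebm7 ends at 51.
Beat 50 falls within Ebm7.

Ebm7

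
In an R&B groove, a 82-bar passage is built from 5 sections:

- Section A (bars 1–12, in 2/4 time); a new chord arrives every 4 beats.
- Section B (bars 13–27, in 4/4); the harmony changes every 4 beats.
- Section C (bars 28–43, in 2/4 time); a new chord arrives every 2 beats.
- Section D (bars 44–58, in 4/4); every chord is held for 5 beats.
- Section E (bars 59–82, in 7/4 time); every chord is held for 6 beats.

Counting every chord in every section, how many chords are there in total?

77 chords

A: 12 bars × 2 beats = 24 beats; 4 beats/chord → 6 chords.
B: 15 bars × 4 beats = 60 beats; 4 beats/chord → 15 chords.
C: 16 bars × 2 beats = 32 beats; 2 beats/chord → 16 chords.
D: 15 bars × 4 beats = 60 beats; 5 beats/chord → 12 chords.
E: 24 bars × 7 beats = 168 beats; 6 beats/chord → 28 chords.
Total: 6 + 15 + 16 + 12 + 28 = 77.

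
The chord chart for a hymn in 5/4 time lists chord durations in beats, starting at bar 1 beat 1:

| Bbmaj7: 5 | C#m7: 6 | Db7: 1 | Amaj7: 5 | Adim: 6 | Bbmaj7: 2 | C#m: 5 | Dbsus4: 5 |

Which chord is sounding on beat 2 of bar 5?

Beat 2 of bar 5 is beat (5−1)×5 + 2 = 22 overall.
Running totals: Bbmaj7 ends at 5, C#m7 ends at 11, Db7 ends at 12, Amaj7 ends at 17, Adim ends at 23.
Beat 22 falls within Adim.

Adim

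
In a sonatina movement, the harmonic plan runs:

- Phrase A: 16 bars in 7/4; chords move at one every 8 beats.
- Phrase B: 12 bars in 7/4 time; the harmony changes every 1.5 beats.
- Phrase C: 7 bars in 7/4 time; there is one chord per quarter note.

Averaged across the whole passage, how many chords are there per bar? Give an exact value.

A: 16 × 7 = 112 beats ÷ 8 = 14 chords.
B: 12 × 7 = 84 beats ÷ 1.5 = 56 chords.
C: 7 × 7 = 49 beats ÷ 1 = 49 chords.
Overall: 119 chords over 35 bars → 119/35 = 3.4 chords per bar.

3.4 chords per bar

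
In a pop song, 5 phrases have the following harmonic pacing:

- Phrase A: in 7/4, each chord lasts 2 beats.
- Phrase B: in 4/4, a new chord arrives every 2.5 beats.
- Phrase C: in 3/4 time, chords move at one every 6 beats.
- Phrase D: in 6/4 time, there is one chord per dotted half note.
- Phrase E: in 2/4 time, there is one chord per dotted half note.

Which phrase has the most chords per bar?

Phrase A

A: 7 beats/bar ÷ 2 beats/chord = 3.5 chords/bar.
B: 4 beats/bar ÷ 2.5 beats/chord = 1.6 chords/bar.
C: 3 beats/bar ÷ 6 beats/chord = 0.5 chords/bar.
D: 6 beats/bar ÷ 3 beats/chord = 2 chords/bar.
E: 2 beats/bar ÷ 3 beats/chord = 2/3 chords/bar.
Fastest is A at 3.5 chords/bar.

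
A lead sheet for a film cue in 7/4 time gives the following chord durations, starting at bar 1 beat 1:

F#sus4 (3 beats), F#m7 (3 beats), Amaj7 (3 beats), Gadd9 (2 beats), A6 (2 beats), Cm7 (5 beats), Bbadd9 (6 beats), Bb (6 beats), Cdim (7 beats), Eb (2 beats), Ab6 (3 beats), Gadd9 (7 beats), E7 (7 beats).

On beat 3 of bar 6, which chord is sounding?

Eb

Beat 3 of bar 6 is beat (6−1)×7 + 3 = 38 overall.
Running totals: F#sus4 ends at 3, F#m7 ends at 6, Amaj7 ends at 9, Gadd9 ends at 11, A6 ends at 13, Cm7 ends at 18, Bbadd9 ends at 24, Bb ends at 30, Cdim ends at 37, Eb ends at 39.
Beat 38 falls within Eb.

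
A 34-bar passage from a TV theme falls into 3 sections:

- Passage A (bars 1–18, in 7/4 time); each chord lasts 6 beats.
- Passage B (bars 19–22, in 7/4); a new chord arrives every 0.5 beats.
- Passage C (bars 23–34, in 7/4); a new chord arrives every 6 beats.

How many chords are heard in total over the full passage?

A: 18 bars × 7 beats = 126 beats; 6 beats/chord → 21 chords.
B: 4 bars × 7 beats = 28 beats; 0.5 beats/chord → 56 chords.
C: 12 bars × 7 beats = 84 beats; 6 beats/chord → 14 chords.
Total: 21 + 56 + 14 = 91.

91 chords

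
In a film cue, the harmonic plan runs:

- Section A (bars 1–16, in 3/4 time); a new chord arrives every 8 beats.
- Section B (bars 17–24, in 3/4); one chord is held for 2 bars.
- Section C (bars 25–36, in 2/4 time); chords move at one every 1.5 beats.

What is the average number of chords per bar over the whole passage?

A: 16 × 3 = 48 beats ÷ 8 = 6 chords.
B: 8 × 3 = 24 beats ÷ 6 = 4 chords.
C: 12 × 2 = 24 beats ÷ 1.5 = 16 chords.
Overall: 26 chords over 36 bars → 26/36 = 13/18 chords per bar.

13/18 chords per bar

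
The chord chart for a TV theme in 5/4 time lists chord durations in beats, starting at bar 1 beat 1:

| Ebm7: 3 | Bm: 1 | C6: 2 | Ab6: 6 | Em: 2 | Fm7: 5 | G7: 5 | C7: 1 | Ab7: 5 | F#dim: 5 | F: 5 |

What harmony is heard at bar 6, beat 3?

Beat 3 of bar 6 is beat (6−1)×5 + 3 = 28 overall.
Running totals: Ebm7 ends at 3, Bm ends at 4, C6 ends at 6, Ab6 ends at 12, Em ends at 14, Fm7 ends at 19, G7 ends at 24, C7 ends at 25, Ab7 ends at 30.
Beat 28 falls within Ab7.

Ab7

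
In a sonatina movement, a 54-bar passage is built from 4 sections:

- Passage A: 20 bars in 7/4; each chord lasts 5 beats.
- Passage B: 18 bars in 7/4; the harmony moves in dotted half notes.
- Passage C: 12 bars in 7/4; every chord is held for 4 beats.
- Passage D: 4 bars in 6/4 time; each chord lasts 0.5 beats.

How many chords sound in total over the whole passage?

A has 140 beats and chords last 5 each, so 28 chords.
B has 126 beats and chords last 3 each, so 42 chords.
C has 84 beats and chords last 4 each, so 21 chords.
D has 24 beats and chords last 0.5 each, so 48 chords.
Total: 28 + 42 + 21 + 48 = 139.

139 chords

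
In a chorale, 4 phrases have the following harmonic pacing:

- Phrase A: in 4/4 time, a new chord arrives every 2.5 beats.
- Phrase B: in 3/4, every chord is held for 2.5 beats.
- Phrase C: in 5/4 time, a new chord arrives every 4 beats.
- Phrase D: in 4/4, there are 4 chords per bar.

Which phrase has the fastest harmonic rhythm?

A: each chord is 2.5 beats in 4/4, so 1.6 per bar.
B: each chord is 2.5 beats in 3/4, so 1.2 per bar.
C: each chord is 4 beats in 5/4, so 1.25 per bar.
D: each chord is 1 beat in 4/4, so 4 per bar.
Fastest is D at 4 chords/bar.

Phrase D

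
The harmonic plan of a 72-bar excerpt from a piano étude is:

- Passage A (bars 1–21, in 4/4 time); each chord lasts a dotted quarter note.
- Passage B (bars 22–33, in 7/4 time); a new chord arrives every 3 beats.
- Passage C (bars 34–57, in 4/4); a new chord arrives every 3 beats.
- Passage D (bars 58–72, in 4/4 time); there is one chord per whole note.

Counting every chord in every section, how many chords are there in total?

A: 21 bars × 4 beats = 84 beats; 1.5 beats/chord → 56 chords.
B: 12 bars × 7 beats = 84 beats; 3 beats/chord → 28 chords.
C: 24 bars × 4 beats = 96 beats; 3 beats/chord → 32 chords.
D: 15 bars × 4 beats = 60 beats; 4 beats/chord → 15 chords.
Total: 56 + 28 + 32 + 15 = 131.

131 chords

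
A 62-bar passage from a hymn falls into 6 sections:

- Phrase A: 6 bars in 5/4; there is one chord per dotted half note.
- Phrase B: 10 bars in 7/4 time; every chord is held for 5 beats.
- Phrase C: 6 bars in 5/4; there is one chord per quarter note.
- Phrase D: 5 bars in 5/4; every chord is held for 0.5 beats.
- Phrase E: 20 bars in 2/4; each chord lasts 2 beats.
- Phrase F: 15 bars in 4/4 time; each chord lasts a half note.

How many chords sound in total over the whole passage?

154 chords

A: 6 bars × 5 beats = 30 beats; 3 beats/chord → 10 chords.
B: 10 bars × 7 beats = 70 beats; 5 beats/chord → 14 chords.
C: 6 bars × 5 beats = 30 beats; 1 beat/chord → 30 chords.
D: 5 bars × 5 beats = 25 beats; 0.5 beats/chord → 50 chords.
E: 20 bars × 2 beats = 40 beats; 2 beats/chord → 20 chords.
F: 15 bars × 4 beats = 60 beats; 2 beats/chord → 30 chords.
Total: 10 + 14 + 30 + 50 + 20 + 30 = 154.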